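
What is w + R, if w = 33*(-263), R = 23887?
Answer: 15208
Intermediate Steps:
w = -8679
w + R = -8679 + 23887 = 15208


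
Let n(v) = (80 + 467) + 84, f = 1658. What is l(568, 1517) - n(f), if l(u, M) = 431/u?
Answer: -357977/568 ≈ -630.24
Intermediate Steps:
n(v) = 631 (n(v) = 547 + 84 = 631)
l(568, 1517) - n(f) = 431/568 - 1*631 = 431*(1/568) - 631 = 431/568 - 631 = -357977/568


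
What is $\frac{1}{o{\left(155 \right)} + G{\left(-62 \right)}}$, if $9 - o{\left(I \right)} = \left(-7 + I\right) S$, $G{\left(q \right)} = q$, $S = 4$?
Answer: $- \frac{1}{645} \approx -0.0015504$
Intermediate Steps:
$o{\left(I \right)} = 37 - 4 I$ ($o{\left(I \right)} = 9 - \left(-7 + I\right) 4 = 9 - \left(-28 + 4 I\right) = 37 - 4 I$)
$\frac{1}{o{\left(155 \right)} + G{\left(-62 \right)}} = \frac{1}{\left(37 - 620\right) - 62} = \frac{1}{-583 - 62} = \frac{1}{-645} = - \frac{1}{645}$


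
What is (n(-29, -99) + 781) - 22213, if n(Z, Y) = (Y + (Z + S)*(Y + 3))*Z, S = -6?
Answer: -116001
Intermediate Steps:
n(Z, Y) = Z*(Y + (-6 + Z)*(3 + Y)) (n(Z, Y) = (Y + (Z - 6)*(Y + 3))*Z = (Y + (-6 + Z)*(3 + Y))*Z = Z*(Y + (-6 + Z)*(3 + Y)))
(n(-29, -99) + 781) - 22213 = (-29*(-18 - 5*(-99) + 3*(-29) - 99*(-29)) + 781) - 22213 = (-29*(-18 + 495 - 87 + 2871) + 781) - 22213 = (-29*3261 + 781) - 22213 = (-94569 + 781) - 22213 = -93788 - 22213 = -116001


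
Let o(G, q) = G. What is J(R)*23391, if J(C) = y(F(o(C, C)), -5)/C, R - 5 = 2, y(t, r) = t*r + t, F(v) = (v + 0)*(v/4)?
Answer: -163737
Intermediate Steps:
F(v) = v**2/4 (F(v) = v*(v*(1/4)) = v*(v/4) = v**2/4)
y(t, r) = t + r*t (y(t, r) = r*t + t = t + r*t)
R = 7 (R = 5 + 2 = 7)
J(C) = -C (J(C) = ((C**2/4)*(1 - 5))/C = ((C**2/4)*(-4))/C = (-C**2)/C = -C)
J(R)*23391 = -1*7*23391 = -7*23391 = -163737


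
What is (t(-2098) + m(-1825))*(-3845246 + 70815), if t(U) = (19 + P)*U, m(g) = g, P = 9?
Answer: 228613511239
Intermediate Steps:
t(U) = 28*U (t(U) = (19 + 9)*U = 28*U)
(t(-2098) + m(-1825))*(-3845246 + 70815) = (28*(-2098) - 1825)*(-3845246 + 70815) = (-58744 - 1825)*(-3774431) = -60569*(-3774431) = 228613511239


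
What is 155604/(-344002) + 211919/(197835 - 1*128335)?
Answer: 31043040919/11954069500 ≈ 2.5969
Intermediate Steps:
155604/(-344002) + 211919/(197835 - 1*128335) = 155604*(-1/344002) + 211919/(197835 - 128335) = -77802/172001 + 211919/69500 = 31043040919/11954069500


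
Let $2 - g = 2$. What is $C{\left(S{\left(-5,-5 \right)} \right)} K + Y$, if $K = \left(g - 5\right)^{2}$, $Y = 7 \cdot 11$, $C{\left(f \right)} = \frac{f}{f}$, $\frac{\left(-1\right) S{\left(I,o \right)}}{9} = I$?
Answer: $102$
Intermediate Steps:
$g = 0$ ($g = 2 - 2 = 0$)
$S{\left(I,o \right)} = - 9 I$
$C{\left(f \right)} = 1$
$Y = 77$
$K = 25$ ($K = \left(0 - 5\right)^{2} = \left(-5\right)^{2} = 25$)
$C{\left(S{\left(-5,-5 \right)} \right)} K + Y = 1 \cdot 25 + 77 = 25 + 77 = 102$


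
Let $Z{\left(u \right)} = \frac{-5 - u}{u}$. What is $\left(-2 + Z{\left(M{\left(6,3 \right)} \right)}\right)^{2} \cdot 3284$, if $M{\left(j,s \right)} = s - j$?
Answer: $\frac{52544}{9} \approx 5838.2$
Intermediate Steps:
$Z{\left(u \right)} = \frac{-5 - u}{u}$
$\left(-2 + Z{\left(M{\left(6,3 \right)} \right)}\right)^{2} \cdot 3284 = \left(-2 + \frac{-5 - \left(3 - 6\right)}{3 - 6}\right)^{2} \cdot 3284 = \left(-2 + \frac{-5 - -3}{-3}\right)^{2} \cdot 3284 = \left(-2 - \frac{-5 + 3}{3}\right)^{2} \cdot 3284 = \left(-2 - - \frac{2}{3}\right)^{2} \cdot 3284 = \left(-2 + \frac{2}{3}\right)^{2} \cdot 3284 = \left(- \frac{4}{3}\right)^{2} \cdot 3284 = \frac{16}{9} \cdot 3284 = \frac{52544}{9}$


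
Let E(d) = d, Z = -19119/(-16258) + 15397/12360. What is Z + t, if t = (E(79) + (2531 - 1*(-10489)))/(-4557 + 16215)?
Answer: 692118609179/195221836920 ≈ 3.5453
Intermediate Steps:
Z = 243317633/100474440 (Z = -19119*(-1/16258) + 15397*(1/12360) = 19119/16258 + 15397/12360 = 243317633/100474440 ≈ 2.4217)
t = 13099/11658 (t = (79 + (2531 - 1*(-10489)))/(-4557 + 16215) = (79 + (2531 + 10489))/11658 = (79 + 13020)*(1/11658) = 13099*(1/11658) = 13099/11658 ≈ 1.1236)
Z + t = 243317633/100474440 + 13099/11658 = 692118609179/195221836920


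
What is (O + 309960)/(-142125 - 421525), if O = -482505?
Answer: 34509/112730 ≈ 0.30612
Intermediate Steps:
(O + 309960)/(-142125 - 421525) = (-482505 + 309960)/(-142125 - 421525) = -172545/(-563650) = -172545*(-1/563650) = 34509/112730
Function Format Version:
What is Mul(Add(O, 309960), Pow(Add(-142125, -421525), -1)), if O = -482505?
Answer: Rational(34509, 112730) ≈ 0.30612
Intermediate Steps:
Mul(Add(O, 309960), Pow(Add(-142125, -421525), -1)) = Mul(Add(-482505, 309960), Pow(Add(-142125, -421525), -1)) = Mul(-172545, Pow(-563650, -1)) = Mul(-172545, Rational(-1, 563650)) = Rational(34509, 112730)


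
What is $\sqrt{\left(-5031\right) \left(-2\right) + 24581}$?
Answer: $7 \sqrt{707} \approx 186.13$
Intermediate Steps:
$\sqrt{\left(-5031\right) \left(-2\right) + 24581} = \sqrt{10062 + 24581} = \sqrt{34643} = 7 \sqrt{707}$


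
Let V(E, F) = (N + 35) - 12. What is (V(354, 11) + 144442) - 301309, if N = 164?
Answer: -156680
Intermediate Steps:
V(E, F) = 187 (V(E, F) = (164 + 35) - 12 = 199 - 12 = 187)
(V(354, 11) + 144442) - 301309 = (187 + 144442) - 301309 = 144629 - 301309 = -156680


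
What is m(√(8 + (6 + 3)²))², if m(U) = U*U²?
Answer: 704969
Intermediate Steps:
m(U) = U³
m(√(8 + (6 + 3)²))² = ((√(8 + (6 + 3)²))³)² = ((√(8 + 9²))³)² = ((√(8 + 81))³)² = ((√89)³)² = (89*√89)² = 704969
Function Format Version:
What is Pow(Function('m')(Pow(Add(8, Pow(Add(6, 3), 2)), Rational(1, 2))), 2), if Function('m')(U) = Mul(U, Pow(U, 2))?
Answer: 704969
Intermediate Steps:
Function('m')(U) = Pow(U, 3)
Pow(Function('m')(Pow(Add(8, Pow(Add(6, 3), 2)), Rational(1, 2))), 2) = Pow(Pow(Pow(Add(8, Pow(Add(6, 3), 2)), Rational(1, 2)), 3), 2) = Pow(Pow(Pow(Add(8, Pow(9, 2)), Rational(1, 2)), 3), 2) = Pow(Pow(Pow(Add(8, 81), Rational(1, 2)), 3), 2) = Pow(Pow(Pow(89, Rational(1, 2)), 3), 2) = Pow(Mul(89, Pow(89, Rational(1, 2))), 2) = 704969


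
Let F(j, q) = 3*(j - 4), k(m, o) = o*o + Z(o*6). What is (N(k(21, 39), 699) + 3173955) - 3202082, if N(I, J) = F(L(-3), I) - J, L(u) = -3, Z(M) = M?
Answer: -28847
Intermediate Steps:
k(m, o) = o² + 6*o (k(m, o) = o*o + o*6 = o² + 6*o)
F(j, q) = -12 + 3*j (F(j, q) = 3*(-4 + j) = -12 + 3*j)
N(I, J) = -21 - J (N(I, J) = (-12 + 3*(-3)) - J = (-12 - 9) - J = -21 - J)
(N(k(21, 39), 699) + 3173955) - 3202082 = ((-21 - 1*699) + 3173955) - 3202082 = ((-21 - 699) + 3173955) - 3202082 = (-720 + 3173955) - 3202082 = 3173235 - 3202082 = -28847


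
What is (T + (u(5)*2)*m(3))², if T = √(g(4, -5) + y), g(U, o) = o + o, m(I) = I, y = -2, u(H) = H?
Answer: 888 + 120*I*√3 ≈ 888.0 + 207.85*I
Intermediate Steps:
g(U, o) = 2*o
T = 2*I*√3 (T = √(2*(-5) - 2) = √(-10 - 2) = √(-12) = 2*I*√3 ≈ 3.4641*I)
(T + (u(5)*2)*m(3))² = (2*I*√3 + (5*2)*3)² = (2*I*√3 + 10*3)² = (2*I*√3 + 30)² = (30 + 2*I*√3)²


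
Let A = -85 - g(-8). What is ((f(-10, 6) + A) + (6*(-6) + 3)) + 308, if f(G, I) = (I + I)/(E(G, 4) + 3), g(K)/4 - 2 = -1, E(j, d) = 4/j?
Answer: 2478/13 ≈ 190.62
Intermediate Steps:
g(K) = 4 (g(K) = 8 + 4*(-1) = 8 - 4 = 4)
f(G, I) = 2*I/(3 + 4/G) (f(G, I) = (I + I)/(4/G + 3) = (2*I)/(3 + 4/G) = 2*I/(3 + 4/G))
A = -89 (A = -85 - 1*4 = -85 - 4 = -89)
((f(-10, 6) + A) + (6*(-6) + 3)) + 308 = ((2*(-10)*6/(4 + 3*(-10)) - 89) + (6*(-6) + 3)) + 308 = ((2*(-10)*6/(4 - 30) - 89) + (-36 + 3)) + 308 = ((2*(-10)*6/(-26) - 89) - 33) + 308 = ((2*(-10)*6*(-1/26) - 89) - 33) + 308 = ((60/13 - 89) - 33) + 308 = (-1097/13 - 33) + 308 = -1526/13 + 308 = 2478/13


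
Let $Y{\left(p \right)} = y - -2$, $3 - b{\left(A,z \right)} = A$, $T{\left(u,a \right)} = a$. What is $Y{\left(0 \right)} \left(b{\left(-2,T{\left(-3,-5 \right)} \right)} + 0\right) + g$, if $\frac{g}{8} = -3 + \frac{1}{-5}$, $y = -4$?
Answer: $- \frac{178}{5} \approx -35.6$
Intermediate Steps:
$b{\left(A,z \right)} = 3 - A$
$Y{\left(p \right)} = -2$ ($Y{\left(p \right)} = -4 - -2 = -4 + 2 = -2$)
$g = - \frac{128}{5}$ ($g = 8 \left(-3 + \frac{1}{-5}\right) = 8 \left(-3 - \frac{1}{5}\right) = 8 \left(- \frac{16}{5}\right) = - \frac{128}{5} \approx -25.6$)
$Y{\left(0 \right)} \left(b{\left(-2,T{\left(-3,-5 \right)} \right)} + 0\right) + g = - 2 \left(\left(3 - -2\right) + 0\right) - \frac{128}{5} = - 2 \left(\left(3 + 2\right) + 0\right) - \frac{128}{5} = - 2 \left(5 + 0\right) - \frac{128}{5} = \left(-2\right) 5 - \frac{128}{5} = -10 - \frac{128}{5} = - \frac{178}{5}$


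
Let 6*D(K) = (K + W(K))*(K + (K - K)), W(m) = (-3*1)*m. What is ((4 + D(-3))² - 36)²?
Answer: 1225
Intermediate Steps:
W(m) = -3*m
D(K) = -K²/3 (D(K) = ((K - 3*K)*(K + (K - K)))/6 = ((-2*K)*(K + 0))/6 = ((-2*K)*K)/6 = (-2*K²)/6 = -K²/3)
((4 + D(-3))² - 36)² = ((4 - ⅓*(-3)²)² - 36)² = ((4 - ⅓*9)² - 36)² = ((4 - 3)² - 36)² = (1² - 36)² = (1 - 36)² = (-35)² = 1225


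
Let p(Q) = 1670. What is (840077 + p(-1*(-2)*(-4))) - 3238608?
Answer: -2396861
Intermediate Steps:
(840077 + p(-1*(-2)*(-4))) - 3238608 = (840077 + 1670) - 3238608 = 841747 - 3238608 = -2396861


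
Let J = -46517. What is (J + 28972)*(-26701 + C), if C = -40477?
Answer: 1178638010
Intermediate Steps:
(J + 28972)*(-26701 + C) = (-46517 + 28972)*(-26701 - 40477) = -17545*(-67178) = 1178638010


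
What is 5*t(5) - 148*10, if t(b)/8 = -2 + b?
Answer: -1360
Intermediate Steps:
t(b) = -16 + 8*b (t(b) = 8*(-2 + b) = -16 + 8*b)
5*t(5) - 148*10 = 5*(-16 + 8*5) - 148*10 = 5*(-16 + 40) - 1480 = 5*24 - 1480 = 120 - 1480 = -1360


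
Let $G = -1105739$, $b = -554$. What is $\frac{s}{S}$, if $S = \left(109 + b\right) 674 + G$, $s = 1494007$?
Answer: $- \frac{1494007}{1405669} \approx -1.0628$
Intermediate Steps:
$S = -1405669$ ($S = \left(109 - 554\right) 674 - 1105739 = \left(-445\right) 674 - 1105739 = -299930 - 1105739 = -1405669$)
$\frac{s}{S} = \frac{1494007}{-1405669} = 1494007 \left(- \frac{1}{1405669}\right) = - \frac{1494007}{1405669}$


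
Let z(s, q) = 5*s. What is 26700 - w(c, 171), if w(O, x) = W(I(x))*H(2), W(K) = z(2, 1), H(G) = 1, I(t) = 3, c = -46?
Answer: 26690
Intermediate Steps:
W(K) = 10 (W(K) = 5*2 = 10)
w(O, x) = 10 (w(O, x) = 10*1 = 10)
26700 - w(c, 171) = 26700 - 1*10 = 26700 - 10 = 26690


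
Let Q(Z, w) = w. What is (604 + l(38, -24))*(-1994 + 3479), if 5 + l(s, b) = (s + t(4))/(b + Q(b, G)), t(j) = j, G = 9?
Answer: 885357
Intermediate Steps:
l(s, b) = -5 + (4 + s)/(9 + b) (l(s, b) = -5 + (s + 4)/(b + 9) = -5 + (4 + s)/(9 + b))
(604 + l(38, -24))*(-1994 + 3479) = (604 + (-41 + 38 - 5*(-24))/(9 - 24))*(-1994 + 3479) = (604 + (-41 + 38 + 120)/(-15))*1485 = (604 - 1/15*117)*1485 = (604 - 39/5)*1485 = (2981/5)*1485 = 885357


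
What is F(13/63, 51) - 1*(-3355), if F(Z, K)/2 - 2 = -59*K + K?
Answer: -2557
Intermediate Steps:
F(Z, K) = 4 - 116*K (F(Z, K) = 4 + 2*(-59*K + K) = 4 + 2*(-58*K) = 4 - 116*K)
F(13/63, 51) - 1*(-3355) = (4 - 116*51) - 1*(-3355) = (4 - 5916) + 3355 = -5912 + 3355 = -2557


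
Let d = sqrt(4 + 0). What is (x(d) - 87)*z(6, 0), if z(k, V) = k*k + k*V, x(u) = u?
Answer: -3060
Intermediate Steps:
d = 2 (d = sqrt(4) = 2)
z(k, V) = k**2 + V*k
(x(d) - 87)*z(6, 0) = (2 - 87)*(6*(0 + 6)) = -510*6 = -85*36 = -3060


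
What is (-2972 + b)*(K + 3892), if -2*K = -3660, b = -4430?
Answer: -42354244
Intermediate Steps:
K = 1830 (K = -1/2*(-3660) = 1830)
(-2972 + b)*(K + 3892) = (-2972 - 4430)*(1830 + 3892) = -7402*5722 = -42354244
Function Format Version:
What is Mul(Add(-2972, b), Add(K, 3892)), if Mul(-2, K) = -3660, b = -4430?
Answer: -42354244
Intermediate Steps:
K = 1830 (K = Mul(Rational(-1, 2), -3660) = 1830)
Mul(Add(-2972, b), Add(K, 3892)) = Mul(Add(-2972, -4430), Add(1830, 3892)) = Mul(-7402, 5722) = -42354244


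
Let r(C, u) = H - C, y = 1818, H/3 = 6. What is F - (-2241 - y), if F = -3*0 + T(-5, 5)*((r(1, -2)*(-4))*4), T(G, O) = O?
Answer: 2699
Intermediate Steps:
H = 18 (H = 3*6 = 18)
r(C, u) = 18 - C
F = -1360 (F = -3*0 + 5*(((18 - 1*1)*(-4))*4) = 0 + 5*(((18 - 1)*(-4))*4) = 0 + 5*((17*(-4))*4) = 0 + 5*(-68*4) = 0 + 5*(-272) = 0 - 1360 = -1360)
F - (-2241 - y) = -1360 - (-2241 - 1*1818) = -1360 - (-2241 - 1818) = -1360 - 1*(-4059) = -1360 + 4059 = 2699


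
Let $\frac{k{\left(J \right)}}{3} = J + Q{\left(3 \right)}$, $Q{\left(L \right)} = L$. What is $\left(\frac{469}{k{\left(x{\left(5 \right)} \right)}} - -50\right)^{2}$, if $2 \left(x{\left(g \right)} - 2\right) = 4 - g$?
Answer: $\frac{5234944}{729} \approx 7181.0$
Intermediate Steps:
$x{\left(g \right)} = 4 - \frac{g}{2}$ ($x{\left(g \right)} = 2 + \frac{4 - g}{2} = 2 - \left(-2 + \frac{g}{2}\right) = 4 - \frac{g}{2}$)
$k{\left(J \right)} = 9 + 3 J$ ($k{\left(J \right)} = 3 \left(J + 3\right) = 3 \left(3 + J\right) = 9 + 3 J$)
$\left(\frac{469}{k{\left(x{\left(5 \right)} \right)}} - -50\right)^{2} = \left(\frac{469}{9 + 3 \left(4 - \frac{5}{2}\right)} - -50\right)^{2} = \left(\frac{469}{9 + 3 \left(4 - \frac{5}{2}\right)} + \left(54 - 4\right)\right)^{2} = \left(\frac{469}{9 + 3 \cdot \frac{3}{2}} + 50\right)^{2} = \left(\frac{469}{9 + \frac{9}{2}} + 50\right)^{2} = \left(\frac{469}{\frac{27}{2}} + 50\right)^{2} = \left(469 \cdot \frac{2}{27} + 50\right)^{2} = \left(\frac{938}{27} + 50\right)^{2} = \left(\frac{2288}{27}\right)^{2} = \frac{5234944}{729}$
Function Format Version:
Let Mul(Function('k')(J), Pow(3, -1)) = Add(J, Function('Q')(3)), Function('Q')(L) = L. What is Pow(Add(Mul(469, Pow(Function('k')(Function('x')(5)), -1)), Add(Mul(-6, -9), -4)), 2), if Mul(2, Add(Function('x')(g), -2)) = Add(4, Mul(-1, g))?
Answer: Rational(5234944, 729) ≈ 7181.0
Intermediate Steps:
Function('x')(g) = Add(4, Mul(Rational(-1, 2), g)) (Function('x')(g) = Add(2, Mul(Rational(1, 2), Add(4, Mul(-1, g)))) = Add(2, Add(2, Mul(Rational(-1, 2), g))) = Add(4, Mul(Rational(-1, 2), g)))
Function('k')(J) = Add(9, Mul(3, J)) (Function('k')(J) = Mul(3, Add(J, 3)) = Mul(3, Add(3, J)) = Add(9, Mul(3, J)))
Pow(Add(Mul(469, Pow(Function('k')(Function('x')(5)), -1)), Add(Mul(-6, -9), -4)), 2) = Pow(Add(Mul(469, Pow(Add(9, Mul(3, Add(4, Mul(Rational(-1, 2), 5)))), -1)), Add(Mul(-6, -9), -4)), 2) = Pow(Add(Mul(469, Pow(Add(9, Mul(3, Add(4, Rational(-5, 2)))), -1)), Add(54, -4)), 2) = Pow(Add(Mul(469, Pow(Add(9, Mul(3, Rational(3, 2))), -1)), 50), 2) = Pow(Add(Mul(469, Pow(Add(9, Rational(9, 2)), -1)), 50), 2) = Pow(Add(Mul(469, Pow(Rational(27, 2), -1)), 50), 2) = Pow(Add(Mul(469, Rational(2, 27)), 50), 2) = Pow(Add(Rational(938, 27), 50), 2) = Pow(Rational(2288, 27), 2) = Rational(5234944, 729)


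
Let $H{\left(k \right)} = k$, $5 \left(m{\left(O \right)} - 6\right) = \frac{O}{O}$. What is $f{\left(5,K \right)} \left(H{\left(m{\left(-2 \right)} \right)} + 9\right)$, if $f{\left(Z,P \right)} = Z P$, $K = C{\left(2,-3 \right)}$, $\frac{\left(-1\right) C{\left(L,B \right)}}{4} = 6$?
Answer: $-1824$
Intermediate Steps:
$m{\left(O \right)} = \frac{31}{5}$ ($m{\left(O \right)} = 6 + \frac{O \frac{1}{O}}{5} = 6 + \frac{1}{5} \cdot 1 = 6 + \frac{1}{5} = \frac{31}{5}$)
$C{\left(L,B \right)} = -24$ ($C{\left(L,B \right)} = \left(-4\right) 6 = -24$)
$K = -24$
$f{\left(Z,P \right)} = P Z$
$f{\left(5,K \right)} \left(H{\left(m{\left(-2 \right)} \right)} + 9\right) = \left(-24\right) 5 \left(\frac{31}{5} + 9\right) = \left(-120\right) \frac{76}{5} = -1824$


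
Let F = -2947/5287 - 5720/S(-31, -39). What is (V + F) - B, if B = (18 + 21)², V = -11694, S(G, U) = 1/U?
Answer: 1109553308/5287 ≈ 2.0986e+5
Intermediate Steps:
F = 1179421013/5287 (F = -2947/5287 - 5720/(1/(-39)) = -2947*1/5287 - 5720/(-1/39) = -2947/5287 - 5720*(-39) = -2947/5287 + 223080 = 1179421013/5287 ≈ 2.2308e+5)
B = 1521 (B = 39² = 1521)
(V + F) - B = (-11694 + 1179421013/5287) - 1*1521 = 1117594835/5287 - 1521 = 1109553308/5287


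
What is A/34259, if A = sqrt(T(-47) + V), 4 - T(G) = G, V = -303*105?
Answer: 2*I*sqrt(7941)/34259 ≈ 0.0052023*I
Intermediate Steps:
V = -31815
T(G) = 4 - G
A = 2*I*sqrt(7941) (A = sqrt((4 - 1*(-47)) - 31815) = sqrt((4 + 47) - 31815) = sqrt(51 - 31815) = sqrt(-31764) = 2*I*sqrt(7941) ≈ 178.22*I)
A/34259 = (2*I*sqrt(7941))/34259 = (2*I*sqrt(7941))*(1/34259) = 2*I*sqrt(7941)/34259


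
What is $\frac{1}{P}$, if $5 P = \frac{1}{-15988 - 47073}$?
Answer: $-315305$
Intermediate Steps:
$P = - \frac{1}{315305}$ ($P = \frac{1}{5 \left(-15988 - 47073\right)} = \frac{1}{5 \left(-63061\right)} = \frac{1}{5} \left(- \frac{1}{63061}\right) = - \frac{1}{315305} \approx -3.1715 \cdot 10^{-6}$)
$\frac{1}{P} = \frac{1}{- \frac{1}{315305}} = -315305$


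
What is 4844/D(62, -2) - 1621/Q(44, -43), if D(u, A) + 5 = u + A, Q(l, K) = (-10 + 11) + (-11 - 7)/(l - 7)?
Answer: -3206699/1045 ≈ -3068.6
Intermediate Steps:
Q(l, K) = 1 - 18/(-7 + l)
D(u, A) = -5 + A + u (D(u, A) = -5 + (u + A) = -5 + (A + u) = -5 + A + u)
4844/D(62, -2) - 1621/Q(44, -43) = 4844/(-5 - 2 + 62) - 1621*(-7 + 44)/(-25 + 44) = 4844/55 - 1621/(19/37) = 4844*(1/55) - 1621/((1/37)*19) = 4844/55 - 1621/19/37 = 4844/55 - 1621*37/19 = 4844/55 - 59977/19 = -3206699/1045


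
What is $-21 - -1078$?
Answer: $1057$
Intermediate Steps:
$-21 - -1078 = -21 + 1078 = 1057$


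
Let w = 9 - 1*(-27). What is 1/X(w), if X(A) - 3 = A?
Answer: 1/39 ≈ 0.025641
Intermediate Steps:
w = 36 (w = 9 + 27 = 36)
X(A) = 3 + A
1/X(w) = 1/(3 + 36) = 1/39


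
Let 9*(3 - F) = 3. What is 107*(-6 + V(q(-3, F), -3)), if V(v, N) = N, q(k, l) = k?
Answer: -963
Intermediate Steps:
F = 8/3 (F = 3 - ⅑*3 = 3 - ⅓ = 8/3 ≈ 2.6667)
107*(-6 + V(q(-3, F), -3)) = 107*(-6 - 3) = 107*(-9) = -963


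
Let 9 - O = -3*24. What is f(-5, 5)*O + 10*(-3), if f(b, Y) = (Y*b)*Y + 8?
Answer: -9507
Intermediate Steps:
f(b, Y) = 8 + b*Y² (f(b, Y) = b*Y² + 8 = 8 + b*Y²)
O = 81 (O = 9 - (-3)*24 = 9 - 1*(-72) = 9 + 72 = 81)
f(-5, 5)*O + 10*(-3) = (8 - 5*5²)*81 + 10*(-3) = (8 - 5*25)*81 - 30 = (8 - 125)*81 - 30 = -117*81 - 30 = -9477 - 30 = -9507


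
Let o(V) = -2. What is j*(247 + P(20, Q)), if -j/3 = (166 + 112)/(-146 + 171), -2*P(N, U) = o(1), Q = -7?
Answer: -206832/25 ≈ -8273.3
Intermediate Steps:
P(N, U) = 1 (P(N, U) = -1/2*(-2) = 1)
j = -834/25 (j = -3*(166 + 112)/(-146 + 171) = -834/25 ≈ -33.360)
j*(247 + P(20, Q)) = -834*(247 + 1)/25 = -834/25*248 = -206832/25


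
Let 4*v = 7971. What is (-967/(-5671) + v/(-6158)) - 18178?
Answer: -2539271157213/139688072 ≈ -18178.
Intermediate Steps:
v = 7971/4 (v = (¼)*7971 = 7971/4 ≈ 1992.8)
(-967/(-5671) + v/(-6158)) - 18178 = (-967/(-5671) + (7971/4)/(-6158)) - 18178 = (-967*(-1/5671) + (7971/4)*(-1/6158)) - 18178 = (967/5671 - 7971/24632) - 18178 = -21384397/139688072 - 18178 = -2539271157213/139688072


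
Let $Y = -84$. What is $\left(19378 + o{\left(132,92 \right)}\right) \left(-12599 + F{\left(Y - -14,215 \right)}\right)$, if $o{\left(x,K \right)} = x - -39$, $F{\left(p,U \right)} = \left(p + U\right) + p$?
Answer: $-244831676$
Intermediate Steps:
$F{\left(p,U \right)} = U + 2 p$ ($F{\left(p,U \right)} = \left(U + p\right) + p = U + 2 p$)
$o{\left(x,K \right)} = 39 + x$ ($o{\left(x,K \right)} = x + 39 = 39 + x$)
$\left(19378 + o{\left(132,92 \right)}\right) \left(-12599 + F{\left(Y - -14,215 \right)}\right) = \left(19378 + \left(39 + 132\right)\right) \left(-12599 + \left(215 + 2 \left(-84 - -14\right)\right)\right) = \left(19378 + 171\right) \left(-12599 + \left(215 + 2 \left(-84 + 14\right)\right)\right) = 19549 \left(-12599 + \left(215 + 2 \left(-70\right)\right)\right) = 19549 \left(-12599 + \left(215 - 140\right)\right) = 19549 \left(-12599 + 75\right) = 19549 \left(-12524\right) = -244831676$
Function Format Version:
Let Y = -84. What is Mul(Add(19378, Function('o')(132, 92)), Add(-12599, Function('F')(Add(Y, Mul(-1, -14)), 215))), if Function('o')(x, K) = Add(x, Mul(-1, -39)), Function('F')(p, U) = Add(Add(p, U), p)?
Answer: -244831676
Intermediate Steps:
Function('F')(p, U) = Add(U, Mul(2, p)) (Function('F')(p, U) = Add(Add(U, p), p) = Add(U, Mul(2, p)))
Function('o')(x, K) = Add(39, x) (Function('o')(x, K) = Add(x, 39) = Add(39, x))
Mul(Add(19378, Function('o')(132, 92)), Add(-12599, Function('F')(Add(Y, Mul(-1, -14)), 215))) = Mul(Add(19378, Add(39, 132)), Add(-12599, Add(215, Mul(2, Add(-84, Mul(-1, -14)))))) = Mul(Add(19378, 171), Add(-12599, Add(215, Mul(2, Add(-84, 14))))) = Mul(19549, Add(-12599, Add(215, Mul(2, -70)))) = Mul(19549, Add(-12599, Add(215, -140))) = Mul(19549, Add(-12599, 75)) = Mul(19549, -12524) = -244831676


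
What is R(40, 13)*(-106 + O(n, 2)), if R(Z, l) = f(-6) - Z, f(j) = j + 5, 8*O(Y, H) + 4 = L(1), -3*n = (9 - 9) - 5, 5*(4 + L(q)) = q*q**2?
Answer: 175439/40 ≈ 4386.0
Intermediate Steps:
L(q) = -4 + q**3/5 (L(q) = -4 + (q*q**2)/5 = -4 + q**3/5)
n = 5/3 (n = -((9 - 9) - 5)/3 = -(0 - 5)/3 = -1/3*(-5) = 5/3 ≈ 1.6667)
O(Y, H) = -39/40 (O(Y, H) = -1/2 + (-4 + (1/5)*1**3)/8 = -1/2 + (-4 + (1/5)*1)/8 = -1/2 + (-4 + 1/5)/8 = -1/2 + (1/8)*(-19/5) = -1/2 - 19/40 = -39/40)
f(j) = 5 + j
R(Z, l) = -1 - Z (R(Z, l) = (5 - 6) - Z = -1 - Z)
R(40, 13)*(-106 + O(n, 2)) = (-1 - 1*40)*(-106 - 39/40) = (-1 - 40)*(-4279/40) = -41*(-4279/40) = 175439/40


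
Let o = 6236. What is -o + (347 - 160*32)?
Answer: -11009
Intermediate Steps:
-o + (347 - 160*32) = -1*6236 + (347 - 160*32) = -6236 + (347 - 5120) = -6236 - 4773 = -11009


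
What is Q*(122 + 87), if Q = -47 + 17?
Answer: -6270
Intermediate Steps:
Q = -30
Q*(122 + 87) = -30*(122 + 87) = -30*209 = -6270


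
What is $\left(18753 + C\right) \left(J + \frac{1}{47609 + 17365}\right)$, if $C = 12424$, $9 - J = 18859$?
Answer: $- \frac{38184339371123}{64974} \approx -5.8769 \cdot 10^{8}$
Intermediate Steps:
$J = -18850$ ($J = 9 - 18859 = -18850$)
$\left(18753 + C\right) \left(J + \frac{1}{47609 + 17365}\right) = \left(18753 + 12424\right) \left(-18850 + \frac{1}{47609 + 17365}\right) = 31177 \left(-18850 + \frac{1}{64974}\right) = 31177 \left(- \frac{1224759899}{64974}\right) = - \frac{38184339371123}{64974}$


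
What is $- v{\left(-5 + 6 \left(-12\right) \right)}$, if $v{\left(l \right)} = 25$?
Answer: $-25$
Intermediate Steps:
$- v{\left(-5 + 6 \left(-12\right) \right)} = \left(-1\right) 25 = -25$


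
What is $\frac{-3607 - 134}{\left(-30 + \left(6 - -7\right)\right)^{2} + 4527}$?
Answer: $- \frac{87}{112} \approx -0.77679$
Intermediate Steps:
$\frac{-3607 - 134}{\left(-30 + \left(6 - -7\right)\right)^{2} + 4527} = - \frac{3741}{\left(-30 + \left(6 + 7\right)\right)^{2} + 4527} = - \frac{3741}{\left(-30 + 13\right)^{2} + 4527} = - \frac{3741}{\left(-17\right)^{2} + 4527} = - \frac{3741}{289 + 4527} = - \frac{3741}{4816} = \left(-3741\right) \frac{1}{4816} = - \frac{87}{112}$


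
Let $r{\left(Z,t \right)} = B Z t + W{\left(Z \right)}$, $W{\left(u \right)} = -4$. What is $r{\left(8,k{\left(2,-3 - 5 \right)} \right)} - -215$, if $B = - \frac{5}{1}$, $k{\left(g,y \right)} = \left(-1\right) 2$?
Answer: $291$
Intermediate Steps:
$k{\left(g,y \right)} = -2$
$B = -5$ ($B = \left(-5\right) 1 = -5$)
$r{\left(Z,t \right)} = -4 - 5 Z t$ ($r{\left(Z,t \right)} = - 5 Z t - 4 = -4 - 5 Z t$)
$r{\left(8,k{\left(2,-3 - 5 \right)} \right)} - -215 = \left(-4 - 40 \left(-2\right)\right) - -215 = \left(-4 + 80\right) + 215 = 76 + 215 = 291$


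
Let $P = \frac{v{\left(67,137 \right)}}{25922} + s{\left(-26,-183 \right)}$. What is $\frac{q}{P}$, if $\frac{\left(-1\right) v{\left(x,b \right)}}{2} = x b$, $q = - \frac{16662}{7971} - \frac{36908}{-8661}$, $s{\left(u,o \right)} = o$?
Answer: $- \frac{323774606441}{27396599026317} \approx -0.011818$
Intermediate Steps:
$q = \frac{49961362}{23012277}$ ($q = \left(-16662\right) \frac{1}{7971} - - \frac{36908}{8661} = - \frac{5554}{2657} + \frac{36908}{8661} = \frac{49961362}{23012277} \approx 2.1711$)
$v{\left(x,b \right)} = - 2 b x$ ($v{\left(x,b \right)} = - 2 x b = - 2 b x$)
$P = - \frac{2381042}{12961}$ ($P = \frac{\left(-2\right) 137 \cdot 67}{25922} - 183 = \left(-18358\right) \frac{1}{25922} - 183 = - \frac{9179}{12961} - 183 = - \frac{2381042}{12961} \approx -183.71$)
$\frac{q}{P} = \frac{49961362}{23012277 \left(- \frac{2381042}{12961}\right)} = \frac{49961362}{23012277} \left(- \frac{12961}{2381042}\right) = - \frac{323774606441}{27396599026317}$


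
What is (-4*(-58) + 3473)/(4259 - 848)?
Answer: 1235/1137 ≈ 1.0862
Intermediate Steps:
(-4*(-58) + 3473)/(4259 - 848) = (232 + 3473)/3411 = 3705*(1/3411) = 1235/1137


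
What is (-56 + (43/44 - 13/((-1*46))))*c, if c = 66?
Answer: -166191/46 ≈ -3612.8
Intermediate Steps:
(-56 + (43/44 - 13/((-1*46))))*c = (-56 + (43/44 - 13/((-1*46))))*66 = (-56 + (43*(1/44) - 13/(-46)))*66 = (-56 + (43/44 - 13*(-1/46)))*66 = (-56 + (43/44 + 13/46))*66 = (-56 + 1275/1012)*66 = -55397/1012*66 = -166191/46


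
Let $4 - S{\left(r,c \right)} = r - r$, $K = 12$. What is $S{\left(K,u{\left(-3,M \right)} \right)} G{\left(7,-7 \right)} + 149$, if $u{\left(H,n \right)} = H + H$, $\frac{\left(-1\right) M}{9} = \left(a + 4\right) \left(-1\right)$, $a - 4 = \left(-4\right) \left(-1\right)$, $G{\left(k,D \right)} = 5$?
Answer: $169$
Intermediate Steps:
$a = 8$ ($a = 4 - -4 = 4 + 4 = 8$)
$M = 108$ ($M = - 9 \left(8 + 4\right) \left(-1\right) = - 9 \cdot 12 \left(-1\right) = \left(-9\right) \left(-12\right) = 108$)
$u{\left(H,n \right)} = 2 H$
$S{\left(r,c \right)} = 4$ ($S{\left(r,c \right)} = 4 - \left(r - r\right) = 4 - 0 = 4 + 0 = 4$)
$S{\left(K,u{\left(-3,M \right)} \right)} G{\left(7,-7 \right)} + 149 = 4 \cdot 5 + 149 = 20 + 149 = 169$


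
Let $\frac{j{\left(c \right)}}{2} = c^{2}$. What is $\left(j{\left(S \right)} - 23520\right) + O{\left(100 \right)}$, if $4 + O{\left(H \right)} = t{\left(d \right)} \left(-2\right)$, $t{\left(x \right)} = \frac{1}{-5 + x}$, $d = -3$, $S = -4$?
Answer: $- \frac{93967}{4} \approx -23492.0$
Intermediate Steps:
$O{\left(H \right)} = - \frac{15}{4}$ ($O{\left(H \right)} = -4 + \frac{1}{-5 - 3} \left(-2\right) = -4 + \frac{1}{-8} \left(-2\right) = -4 - - \frac{1}{4} = -4 + \frac{1}{4} = - \frac{15}{4}$)
$j{\left(c \right)} = 2 c^{2}$
$\left(j{\left(S \right)} - 23520\right) + O{\left(100 \right)} = \left(2 \left(-4\right)^{2} - 23520\right) - \frac{15}{4} = \left(2 \cdot 16 - 23520\right) - \frac{15}{4} = \left(32 - 23520\right) - \frac{15}{4} = -23488 - \frac{15}{4} = - \frac{93967}{4}$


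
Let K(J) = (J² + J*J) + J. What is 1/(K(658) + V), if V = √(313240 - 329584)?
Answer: 144431/125161885290 - I*√454/125161885290 ≈ 1.154e-6 - 1.7024e-10*I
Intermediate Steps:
K(J) = J + 2*J² (K(J) = (J² + J²) + J = 2*J² + J = J + 2*J²)
V = 6*I*√454 (V = √(-16344) = 6*I*√454 ≈ 127.84*I)
1/(K(658) + V) = 1/(658*(1 + 2*658) + 6*I*√454) = 1/(658*(1 + 1316) + 6*I*√454) = 1/(658*1317 + 6*I*√454) = 1/(866586 + 6*I*√454)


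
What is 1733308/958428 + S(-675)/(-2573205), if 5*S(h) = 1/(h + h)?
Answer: 836279402302873/462418447826250 ≈ 1.8085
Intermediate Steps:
S(h) = 1/(10*h) (S(h) = 1/(5*(h + h)) = 1/(5*((2*h))) = (1/(2*h))/5 = 1/(10*h))
1733308/958428 + S(-675)/(-2573205) = 1733308/958428 + ((⅒)/(-675))/(-2573205) = 1733308*(1/958428) + ((⅒)*(-1/675))*(-1/2573205) = 433327/239607 - 1/6750*(-1/2573205) = 433327/239607 + 1/17369133750 = 836279402302873/462418447826250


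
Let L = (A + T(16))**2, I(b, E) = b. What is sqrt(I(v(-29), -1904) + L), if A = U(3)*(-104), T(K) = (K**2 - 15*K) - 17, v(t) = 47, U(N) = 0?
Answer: 4*sqrt(3) ≈ 6.9282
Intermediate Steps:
T(K) = -17 + K**2 - 15*K
A = 0 (A = 0*(-104) = 0)
L = 1 (L = (0 + (-17 + 16**2 - 15*16))**2 = (0 + (-17 + 256 - 240))**2 = (0 - 1)**2 = (-1)**2 = 1)
sqrt(I(v(-29), -1904) + L) = sqrt(47 + 1) = sqrt(48) = 4*sqrt(3)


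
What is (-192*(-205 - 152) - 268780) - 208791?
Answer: -409027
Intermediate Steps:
(-192*(-205 - 152) - 268780) - 208791 = (-192*(-357) - 268780) - 208791 = (68544 - 268780) - 208791 = -200236 - 208791 = -409027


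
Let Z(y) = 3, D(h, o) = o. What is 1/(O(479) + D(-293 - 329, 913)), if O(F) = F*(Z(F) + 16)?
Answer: 1/10014 ≈ 9.9860e-5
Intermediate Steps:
O(F) = 19*F (O(F) = F*(3 + 16) = F*19 = 19*F)
1/(O(479) + D(-293 - 329, 913)) = 1/(19*479 + 913) = 1/(9101 + 913) = 1/10014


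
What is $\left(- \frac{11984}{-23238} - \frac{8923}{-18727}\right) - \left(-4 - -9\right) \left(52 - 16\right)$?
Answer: $- \frac{38950133819}{217589013} \approx -179.01$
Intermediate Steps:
$\left(- \frac{11984}{-23238} - \frac{8923}{-18727}\right) - \left(-4 - -9\right) \left(52 - 16\right) = \left(\left(-11984\right) \left(- \frac{1}{23238}\right) - - \frac{8923}{18727}\right) - \left(-4 + 9\right) 36 = \left(\frac{5992}{11619} + \frac{8923}{18727}\right) - 5 \cdot 36 = \frac{215888521}{217589013} - 180 = - \frac{38950133819}{217589013}$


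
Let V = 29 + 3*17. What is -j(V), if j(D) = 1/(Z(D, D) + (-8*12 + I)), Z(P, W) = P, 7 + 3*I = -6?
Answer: 3/61 ≈ 0.049180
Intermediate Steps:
I = -13/3 (I = -7/3 + (⅓)*(-6) = -7/3 - 2 = -13/3 ≈ -4.3333)
V = 80 (V = 29 + 51 = 80)
j(D) = 1/(-301/3 + D) (j(D) = 1/(D + (-8*12 - 13/3)) = 1/(D + (-96 - 13/3)) = 1/(D - 301/3) = 1/(-301/3 + D))
-j(V) = -3/(-301 + 3*80) = -3/(-301 + 240) = -3/(-61) = -3*(-1)/61 = -1*(-3/61) = 3/61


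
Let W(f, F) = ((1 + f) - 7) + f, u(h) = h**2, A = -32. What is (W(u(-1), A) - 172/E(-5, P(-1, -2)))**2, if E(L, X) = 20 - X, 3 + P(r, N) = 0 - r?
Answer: 16900/121 ≈ 139.67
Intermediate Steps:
P(r, N) = -3 - r (P(r, N) = -3 + (0 - r) = -3 - r)
W(f, F) = -6 + 2*f (W(f, F) = (-6 + f) + f = -6 + 2*f)
(W(u(-1), A) - 172/E(-5, P(-1, -2)))**2 = ((-6 + 2*(-1)**2) - 172/(20 - (-3 - 1*(-1))))**2 = ((-6 + 2*1) - 172/(20 - (-3 + 1)))**2 = ((-6 + 2) - 172/(20 - 1*(-2)))**2 = (-4 - 172/(20 + 2))**2 = (-4 - 172/22)**2 = (-4 - 172*1/22)**2 = (-4 - 86/11)**2 = (-130/11)**2 = 16900/121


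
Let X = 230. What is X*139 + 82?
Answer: 32052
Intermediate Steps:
X*139 + 82 = 230*139 + 82 = 31970 + 82 = 32052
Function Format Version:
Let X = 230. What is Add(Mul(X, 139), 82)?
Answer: 32052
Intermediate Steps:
Add(Mul(X, 139), 82) = Add(Mul(230, 139), 82) = Add(31970, 82) = 32052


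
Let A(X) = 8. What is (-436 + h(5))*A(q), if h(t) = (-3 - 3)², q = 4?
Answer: -3200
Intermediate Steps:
h(t) = 36 (h(t) = (-6)² = 36)
(-436 + h(5))*A(q) = (-436 + 36)*8 = -400*8 = -3200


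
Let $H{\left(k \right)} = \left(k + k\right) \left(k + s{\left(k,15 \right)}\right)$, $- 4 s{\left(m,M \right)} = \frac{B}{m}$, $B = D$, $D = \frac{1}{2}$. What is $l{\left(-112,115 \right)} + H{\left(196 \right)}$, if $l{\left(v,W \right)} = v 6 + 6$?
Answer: $\frac{304663}{4} \approx 76166.0$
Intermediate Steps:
$D = \frac{1}{2} \approx 0.5$
$l{\left(v,W \right)} = 6 + 6 v$ ($l{\left(v,W \right)} = 6 v + 6 = 6 + 6 v$)
$B = \frac{1}{2} \approx 0.5$
$s{\left(m,M \right)} = - \frac{1}{8 m}$ ($s{\left(m,M \right)} = - \frac{\frac{1}{2} \frac{1}{m}}{4} = - \frac{1}{8 m}$)
$H{\left(k \right)} = 2 k \left(k - \frac{1}{8 k}\right)$ ($H{\left(k \right)} = \left(k + k\right) \left(k - \frac{1}{8 k}\right) = 2 k \left(k - \frac{1}{8 k}\right)$)
$l{\left(-112,115 \right)} + H{\left(196 \right)} = \left(6 + 6 \left(-112\right)\right) - \left(\frac{1}{4} - 2 \cdot 196^{2}\right) = \left(6 - 672\right) + \left(- \frac{1}{4} + 2 \cdot 38416\right) = -666 + \left(- \frac{1}{4} + 76832\right) = -666 + \frac{307327}{4} = \frac{304663}{4}$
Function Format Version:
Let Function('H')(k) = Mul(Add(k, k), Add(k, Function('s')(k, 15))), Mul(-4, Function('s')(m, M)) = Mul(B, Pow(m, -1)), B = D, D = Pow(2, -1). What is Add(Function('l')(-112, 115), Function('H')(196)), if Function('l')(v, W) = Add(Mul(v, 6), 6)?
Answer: Rational(304663, 4) ≈ 76166.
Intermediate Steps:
D = Rational(1, 2) ≈ 0.50000
Function('l')(v, W) = Add(6, Mul(6, v)) (Function('l')(v, W) = Add(Mul(6, v), 6) = Add(6, Mul(6, v)))
B = Rational(1, 2) ≈ 0.50000
Function('s')(m, M) = Mul(Rational(-1, 8), Pow(m, -1)) (Function('s')(m, M) = Mul(Rational(-1, 4), Mul(Rational(1, 2), Pow(m, -1))) = Mul(Rational(-1, 8), Pow(m, -1)))
Function('H')(k) = Mul(2, k, Add(k, Mul(Rational(-1, 8), Pow(k, -1)))) (Function('H')(k) = Mul(Add(k, k), Add(k, Mul(Rational(-1, 8), Pow(k, -1)))) = Mul(Mul(2, k), Add(k, Mul(Rational(-1, 8), Pow(k, -1)))) = Mul(2, k, Add(k, Mul(Rational(-1, 8), Pow(k, -1)))))
Add(Function('l')(-112, 115), Function('H')(196)) = Add(Add(6, Mul(6, -112)), Add(Rational(-1, 4), Mul(2, Pow(196, 2)))) = Add(Add(6, -672), Add(Rational(-1, 4), Mul(2, 38416))) = Add(-666, Add(Rational(-1, 4), 76832)) = Add(-666, Rational(307327, 4)) = Rational(304663, 4)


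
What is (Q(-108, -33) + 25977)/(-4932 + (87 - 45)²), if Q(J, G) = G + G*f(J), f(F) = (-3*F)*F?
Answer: -49195/132 ≈ -372.69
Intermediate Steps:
f(F) = -3*F²
Q(J, G) = G - 3*G*J² (Q(J, G) = G + G*(-3*J²) = G - 3*G*J²)
(Q(-108, -33) + 25977)/(-4932 + (87 - 45)²) = (-33*(1 - 3*(-108)²) + 25977)/(-4932 + (87 - 45)²) = (-33*(1 - 3*11664) + 25977)/(-4932 + 42²) = (-33*(1 - 34992) + 25977)/(-4932 + 1764) = (-33*(-34991) + 25977)/(-3168) = (1154703 + 25977)*(-1/3168) = 1180680*(-1/3168) = -49195/132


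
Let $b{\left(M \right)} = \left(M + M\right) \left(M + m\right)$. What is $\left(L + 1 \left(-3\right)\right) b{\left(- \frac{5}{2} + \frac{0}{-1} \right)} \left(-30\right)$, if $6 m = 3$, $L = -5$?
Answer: $2400$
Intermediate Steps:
$m = \frac{1}{2}$ ($m = \frac{1}{6} \cdot 3 = \frac{1}{2} \approx 0.5$)
$b{\left(M \right)} = 2 M \left(\frac{1}{2} + M\right)$ ($b{\left(M \right)} = \left(M + M\right) \left(M + \frac{1}{2}\right) = 2 M \left(\frac{1}{2} + M\right)$)
$\left(L + 1 \left(-3\right)\right) b{\left(- \frac{5}{2} + \frac{0}{-1} \right)} \left(-30\right) = \left(-5 + 1 \left(-3\right)\right) \left(- \frac{5}{2} + \frac{0}{-1}\right) \left(1 + 2 \left(- \frac{5}{2} + \frac{0}{-1}\right)\right) \left(-30\right) = \left(-5 - 3\right) \left(\left(-5\right) \frac{1}{2} + 0 \left(-1\right)\right) \left(1 + 2 \left(\left(-5\right) \frac{1}{2} + 0 \left(-1\right)\right)\right) \left(-30\right) = - 8 \left(- \frac{5}{2} + 0\right) \left(1 + 2 \left(- \frac{5}{2} + 0\right)\right) \left(-30\right) = - 8 \left(- \frac{5 \left(1 + 2 \left(- \frac{5}{2}\right)\right)}{2}\right) \left(-30\right) = - 8 \left(- \frac{5 \left(1 - 5\right)}{2}\right) \left(-30\right) = - 8 \left(\left(- \frac{5}{2}\right) \left(-4\right)\right) \left(-30\right) = \left(-8\right) 10 \left(-30\right) = \left(-80\right) \left(-30\right) = 2400$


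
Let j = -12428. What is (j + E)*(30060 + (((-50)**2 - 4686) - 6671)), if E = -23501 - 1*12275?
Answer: -1022069412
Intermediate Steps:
E = -35776 (E = -23501 - 12275 = -35776)
(j + E)*(30060 + (((-50)**2 - 4686) - 6671)) = (-12428 - 35776)*(30060 + (((-50)**2 - 4686) - 6671)) = -48204*(30060 + ((2500 - 4686) - 6671)) = -48204*(30060 + (-2186 - 6671)) = -48204*(30060 - 8857) = -48204*21203 = -1022069412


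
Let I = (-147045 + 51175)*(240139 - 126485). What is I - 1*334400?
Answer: -10896343380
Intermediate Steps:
I = -10896008980 (I = -95870*113654 = -10896008980)
I - 1*334400 = -10896008980 - 1*334400 = -10896008980 - 334400 = -10896343380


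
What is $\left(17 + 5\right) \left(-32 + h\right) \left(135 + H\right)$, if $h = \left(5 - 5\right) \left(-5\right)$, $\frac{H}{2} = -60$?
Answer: $-10560$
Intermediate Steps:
$H = -120$ ($H = 2 \left(-60\right) = -120$)
$h = 0$ ($h = 0 \left(-5\right) = 0$)
$\left(17 + 5\right) \left(-32 + h\right) \left(135 + H\right) = \left(17 + 5\right) \left(-32 + 0\right) \left(135 - 120\right) = 22 \left(-32\right) 15 = \left(-704\right) 15 = -10560$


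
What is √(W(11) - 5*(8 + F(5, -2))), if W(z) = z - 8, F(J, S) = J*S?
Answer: √13 ≈ 3.6056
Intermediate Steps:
W(z) = -8 + z
√(W(11) - 5*(8 + F(5, -2))) = √((-8 + 11) - 5*(8 + 5*(-2))) = √(3 - 5*(8 - 10)) = √(3 - 5*(-2)) = √(3 + 10) = √13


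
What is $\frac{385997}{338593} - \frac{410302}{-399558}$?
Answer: $\frac{146576787206}{67643770947} \approx 2.1669$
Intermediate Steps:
$\frac{385997}{338593} - \frac{410302}{-399558} = 385997 \cdot \frac{1}{338593} - - \frac{205151}{199779} = \frac{385997}{338593} + \frac{205151}{199779} = \frac{146576787206}{67643770947}$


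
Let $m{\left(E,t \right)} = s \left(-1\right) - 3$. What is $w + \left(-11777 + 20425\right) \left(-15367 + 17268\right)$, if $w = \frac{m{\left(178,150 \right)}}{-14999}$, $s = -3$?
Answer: $16439848$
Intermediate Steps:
$m{\left(E,t \right)} = 0$ ($m{\left(E,t \right)} = \left(-3\right) \left(-1\right) - 3 = 3 - 3 = 0$)
$w = 0$ ($w = \frac{0}{-14999} = 0 \left(- \frac{1}{14999}\right) = 0$)
$w + \left(-11777 + 20425\right) \left(-15367 + 17268\right) = 0 + \left(-11777 + 20425\right) \left(-15367 + 17268\right) = 0 + 8648 \cdot 1901 = 0 + 16439848 = 16439848$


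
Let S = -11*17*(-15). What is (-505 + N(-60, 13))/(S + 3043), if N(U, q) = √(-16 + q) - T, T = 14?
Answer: -519/5848 + I*√3/5848 ≈ -0.088748 + 0.00029618*I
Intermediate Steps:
S = 2805 (S = -187*(-15) = 2805)
N(U, q) = -14 + √(-16 + q) (N(U, q) = √(-16 + q) - 1*14 = √(-16 + q) - 14 = -14 + √(-16 + q))
(-505 + N(-60, 13))/(S + 3043) = (-505 + (-14 + √(-16 + 13)))/(2805 + 3043) = (-505 + (-14 + √(-3)))/5848 = (-505 + (-14 + I*√3))*(1/5848) = (-519 + I*√3)*(1/5848) = -519/5848 + I*√3/5848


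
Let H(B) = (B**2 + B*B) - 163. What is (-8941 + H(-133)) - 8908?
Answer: 17366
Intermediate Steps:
H(B) = -163 + 2*B**2 (H(B) = (B**2 + B**2) - 163 = 2*B**2 - 163 = -163 + 2*B**2)
(-8941 + H(-133)) - 8908 = (-8941 + (-163 + 2*(-133)**2)) - 8908 = (-8941 + (-163 + 2*17689)) - 8908 = (-8941 + (-163 + 35378)) - 8908 = (-8941 + 35215) - 8908 = 26274 - 8908 = 17366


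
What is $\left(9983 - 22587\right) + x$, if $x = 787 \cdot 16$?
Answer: $-12$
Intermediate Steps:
$x = 12592$
$\left(9983 - 22587\right) + x = \left(9983 - 22587\right) + 12592 = -12604 + 12592 = -12$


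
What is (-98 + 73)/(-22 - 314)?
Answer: 25/336 ≈ 0.074405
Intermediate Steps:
(-98 + 73)/(-22 - 314) = -25/(-336) = -25*(-1/336) = 25/336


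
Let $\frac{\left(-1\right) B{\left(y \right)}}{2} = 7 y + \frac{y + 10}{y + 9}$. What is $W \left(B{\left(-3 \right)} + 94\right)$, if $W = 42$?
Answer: $5614$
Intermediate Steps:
$B{\left(y \right)} = - 14 y - \frac{2 \left(10 + y\right)}{9 + y}$ ($B{\left(y \right)} = - 2 \left(7 y + \frac{y + 10}{y + 9}\right) = - 2 \left(7 y + \frac{10 + y}{9 + y}\right) = - 14 y - \frac{2 \left(10 + y\right)}{9 + y}$)
$W \left(B{\left(-3 \right)} + 94\right) = 42 \left(\frac{2 \left(-10 - -192 - 7 \left(-3\right)^{2}\right)}{9 - 3} + 94\right) = 42 \left(\frac{2 \left(-10 + 192 - 63\right)}{6} + 94\right) = 42 \left(2 \cdot \frac{1}{6} \left(-10 + 192 - 63\right) + 94\right) = 42 \left(2 \cdot \frac{1}{6} \cdot 119 + 94\right) = 42 \left(\frac{119}{3} + 94\right) = 42 \cdot \frac{401}{3} = 5614$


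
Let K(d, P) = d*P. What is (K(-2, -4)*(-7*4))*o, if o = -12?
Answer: 2688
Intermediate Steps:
K(d, P) = P*d
(K(-2, -4)*(-7*4))*o = ((-4*(-2))*(-7*4))*(-12) = (8*(-28))*(-12) = -224*(-12) = 2688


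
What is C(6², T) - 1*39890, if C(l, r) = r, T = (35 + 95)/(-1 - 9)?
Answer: -39903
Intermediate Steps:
T = -13 (T = 130/(-10) = 130*(-⅒) = -13)
C(6², T) - 1*39890 = -13 - 1*39890 = -13 - 39890 = -39903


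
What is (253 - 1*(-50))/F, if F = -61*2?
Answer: -303/122 ≈ -2.4836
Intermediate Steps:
F = -122
(253 - 1*(-50))/F = (253 - 1*(-50))/(-122) = (253 + 50)*(-1/122) = 303*(-1/122) = -303/122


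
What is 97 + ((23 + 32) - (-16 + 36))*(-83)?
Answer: -2808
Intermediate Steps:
97 + ((23 + 32) - (-16 + 36))*(-83) = 97 + (55 - 1*20)*(-83) = 97 + (55 - 20)*(-83) = 97 + 35*(-83) = 97 - 2905 = -2808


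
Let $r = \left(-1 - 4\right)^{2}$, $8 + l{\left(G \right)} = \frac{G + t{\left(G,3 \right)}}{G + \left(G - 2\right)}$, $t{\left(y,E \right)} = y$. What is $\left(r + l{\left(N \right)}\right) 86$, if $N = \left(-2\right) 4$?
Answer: $\frac{13846}{9} \approx 1538.4$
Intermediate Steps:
$N = -8$
$l{\left(G \right)} = -8 + \frac{2 G}{-2 + 2 G}$ ($l{\left(G \right)} = -8 + \frac{G + G}{G + \left(G - 2\right)} = -8 + \frac{2 G}{G + \left(-2 + G\right)} = -8 + \frac{2 G}{-2 + 2 G}$)
$r = 25$ ($r = \left(-5\right)^{2} = 25$)
$\left(r + l{\left(N \right)}\right) 86 = \left(25 + \frac{8 - -56}{-1 - 8}\right) 86 = \left(25 + \frac{8 + 56}{-9}\right) 86 = \left(25 - \frac{64}{9}\right) 86 = \frac{161}{9} \cdot 86 = \frac{13846}{9}$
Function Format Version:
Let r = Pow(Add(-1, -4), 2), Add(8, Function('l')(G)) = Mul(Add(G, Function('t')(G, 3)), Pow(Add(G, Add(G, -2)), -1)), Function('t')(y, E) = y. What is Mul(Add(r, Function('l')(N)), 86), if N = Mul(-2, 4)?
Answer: Rational(13846, 9) ≈ 1538.4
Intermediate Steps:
N = -8
Function('l')(G) = Add(-8, Mul(2, G, Pow(Add(-2, Mul(2, G)), -1))) (Function('l')(G) = Add(-8, Mul(Add(G, G), Pow(Add(G, Add(G, -2)), -1))) = Add(-8, Mul(Mul(2, G), Pow(Add(G, Add(-2, G)), -1))) = Add(-8, Mul(Mul(2, G), Pow(Add(-2, Mul(2, G)), -1))) = Add(-8, Mul(2, G, Pow(Add(-2, Mul(2, G)), -1))))
r = 25 (r = Pow(-5, 2) = 25)
Mul(Add(r, Function('l')(N)), 86) = Mul(Add(25, Mul(Pow(Add(-1, -8), -1), Add(8, Mul(-7, -8)))), 86) = Mul(Add(25, Mul(Pow(-9, -1), Add(8, 56))), 86) = Mul(Add(25, Mul(Rational(-1, 9), 64)), 86) = Mul(Add(25, Rational(-64, 9)), 86) = Mul(Rational(161, 9), 86) = Rational(13846, 9)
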